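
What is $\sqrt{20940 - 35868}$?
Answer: $4 i \sqrt{933} \approx 122.18 i$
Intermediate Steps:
$\sqrt{20940 - 35868} = \sqrt{-14928} = 4 i \sqrt{933}$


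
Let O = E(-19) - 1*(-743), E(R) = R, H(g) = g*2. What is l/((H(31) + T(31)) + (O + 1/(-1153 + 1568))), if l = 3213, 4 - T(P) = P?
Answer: 190485/44998 ≈ 4.2332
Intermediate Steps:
H(g) = 2*g
T(P) = 4 - P
O = 724 (O = -19 - 1*(-743) = -19 + 743 = 724)
l/((H(31) + T(31)) + (O + 1/(-1153 + 1568))) = 3213/((2*31 + (4 - 1*31)) + (724 + 1/(-1153 + 1568))) = 3213/((62 + (4 - 31)) + (724 + 1/415)) = 3213/((62 - 27) + (724 + 1/415)) = 3213/(35 + 300461/415) = 3213/(314986/415) = 3213*(415/314986) = 190485/44998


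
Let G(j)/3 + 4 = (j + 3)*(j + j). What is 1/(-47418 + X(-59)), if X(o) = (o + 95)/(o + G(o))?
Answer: -19753/936647718 ≈ -2.1089e-5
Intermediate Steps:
G(j) = -12 + 6*j*(3 + j) (G(j) = -12 + 3*((j + 3)*(j + j)) = -12 + 3*((3 + j)*(2*j)) = -12 + 3*(2*j*(3 + j)) = -12 + 6*j*(3 + j))
X(o) = (95 + o)/(-12 + 6*o² + 19*o) (X(o) = (o + 95)/(o + (-12 + 6*o² + 18*o)) = (95 + o)/(-12 + 6*o² + 19*o))
1/(-47418 + X(-59)) = 1/(-47418 + (95 - 59)/(-12 + 6*(-59)² + 19*(-59))) = 1/(-47418 + 36/(-12 + 6*3481 - 1121)) = 1/(-47418 + 36/(-12 + 20886 - 1121)) = 1/(-47418 + 36/19753) = 1/(-936647718/19753) = -19753/936647718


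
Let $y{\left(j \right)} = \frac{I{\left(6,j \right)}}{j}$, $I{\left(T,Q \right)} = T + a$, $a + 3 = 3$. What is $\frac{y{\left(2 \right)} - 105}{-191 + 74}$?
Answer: $\frac{34}{39} \approx 0.87179$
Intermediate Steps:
$a = 0$ ($a = -3 + 3 = 0$)
$I{\left(T,Q \right)} = T$ ($I{\left(T,Q \right)} = T + 0 = T$)
$y{\left(j \right)} = \frac{6}{j}$
$\frac{y{\left(2 \right)} - 105}{-191 + 74} = \frac{\frac{6}{2} - 105}{-191 + 74} = \frac{6 \cdot \frac{1}{2} - 105}{-117} = \left(3 - 105\right) \left(- \frac{1}{117}\right) = \left(-102\right) \left(- \frac{1}{117}\right) = \frac{34}{39}$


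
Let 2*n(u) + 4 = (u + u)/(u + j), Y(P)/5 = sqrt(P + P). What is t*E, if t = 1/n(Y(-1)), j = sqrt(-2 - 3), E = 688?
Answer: 688*(-sqrt(5) - 5*sqrt(2))/(2*sqrt(5) + 5*sqrt(2)) ≈ -554.73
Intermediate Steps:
Y(P) = 5*sqrt(2)*sqrt(P) (Y(P) = 5*sqrt(P + P) = 5*sqrt(2*P) = 5*(sqrt(2)*sqrt(P)) = 5*sqrt(2)*sqrt(P))
j = I*sqrt(5) (j = sqrt(-5) = I*sqrt(5) ≈ 2.2361*I)
n(u) = -2 + u/(u + I*sqrt(5)) (n(u) = -2 + ((u + u)/(u + I*sqrt(5)))/2 = -2 + ((2*u)/(u + I*sqrt(5)))/2 = -2 + (2*u/(u + I*sqrt(5)))/2 = -2 + u/(u + I*sqrt(5)))
t = (I*sqrt(5) + 5*I*sqrt(2))/(-5*I*sqrt(2) - 2*I*sqrt(5)) (t = 1/((-5*sqrt(2)*sqrt(-1) - 2*I*sqrt(5))/(5*sqrt(2)*sqrt(-1) + I*sqrt(5))) = 1/((-5*sqrt(2)*I - 2*I*sqrt(5))/(5*sqrt(2)*I + I*sqrt(5))) = 1/((-5*I*sqrt(2) - 2*I*sqrt(5))/(5*I*sqrt(2) + I*sqrt(5))) = 1/((-5*I*sqrt(2) - 2*I*sqrt(5))/(I*sqrt(5) + 5*I*sqrt(2))) = (I*sqrt(5) + 5*I*sqrt(2))/(-5*I*sqrt(2) - 2*I*sqrt(5)) ≈ -0.80629)
t*E = ((-sqrt(5) - 5*sqrt(2))/(2*sqrt(5) + 5*sqrt(2)))*688 = 688*(-sqrt(5) - 5*sqrt(2))/(2*sqrt(5) + 5*sqrt(2))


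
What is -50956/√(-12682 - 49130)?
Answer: 25478*I*√1717/5151 ≈ 204.96*I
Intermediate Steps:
-50956/√(-12682 - 49130) = -50956*(-I*√1717/10302) = -(-25478)*I*√1717/5151 = 25478*I*√1717/5151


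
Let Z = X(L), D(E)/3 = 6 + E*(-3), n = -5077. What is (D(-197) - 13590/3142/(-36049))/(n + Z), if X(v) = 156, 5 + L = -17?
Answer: -101429672184/278690889659 ≈ -0.36395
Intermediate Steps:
L = -22 (L = -5 - 17 = -22)
D(E) = 18 - 9*E (D(E) = 3*(6 + E*(-3)) = 3*(6 - 3*E) = 18 - 9*E)
Z = 156
(D(-197) - 13590/3142/(-36049))/(n + Z) = ((18 - 9*(-197)) - 13590/3142/(-36049))/(-5077 + 156) = ((18 + 1773) - 13590*1/3142*(-1/36049))/(-4921) = (1791 - 6795/1571*(-1/36049))*(-1/4921) = (1791 + 6795/56632979)*(-1/4921) = (101429672184/56632979)*(-1/4921) = -101429672184/278690889659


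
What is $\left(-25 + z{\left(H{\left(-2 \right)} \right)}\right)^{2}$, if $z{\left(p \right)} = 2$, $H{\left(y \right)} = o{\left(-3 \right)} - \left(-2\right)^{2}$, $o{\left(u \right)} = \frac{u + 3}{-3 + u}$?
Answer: $529$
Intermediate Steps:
$o{\left(u \right)} = \frac{3 + u}{-3 + u}$
$H{\left(y \right)} = -4$ ($H{\left(y \right)} = \frac{3 - 3}{-3 - 3} - \left(-2\right)^{2} = \frac{1}{-6} \cdot 0 - 4 = \left(- \frac{1}{6}\right) 0 - 4 = 0 - 4 = -4$)
$\left(-25 + z{\left(H{\left(-2 \right)} \right)}\right)^{2} = \left(-25 + 2\right)^{2} = \left(-23\right)^{2} = 529$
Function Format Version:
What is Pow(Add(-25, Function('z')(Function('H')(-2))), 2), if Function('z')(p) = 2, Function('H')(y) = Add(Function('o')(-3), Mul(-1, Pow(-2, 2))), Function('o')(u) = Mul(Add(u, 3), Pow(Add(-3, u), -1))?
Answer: 529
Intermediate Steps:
Function('o')(u) = Mul(Pow(Add(-3, u), -1), Add(3, u)) (Function('o')(u) = Mul(Add(3, u), Pow(Add(-3, u), -1)) = Mul(Pow(Add(-3, u), -1), Add(3, u)))
Function('H')(y) = -4 (Function('H')(y) = Add(Mul(Pow(Add(-3, -3), -1), Add(3, -3)), Mul(-1, Pow(-2, 2))) = Add(Mul(Pow(-6, -1), 0), Mul(-1, 4)) = Add(Mul(Rational(-1, 6), 0), -4) = Add(0, -4) = -4)
Pow(Add(-25, Function('z')(Function('H')(-2))), 2) = Pow(Add(-25, 2), 2) = Pow(-23, 2) = 529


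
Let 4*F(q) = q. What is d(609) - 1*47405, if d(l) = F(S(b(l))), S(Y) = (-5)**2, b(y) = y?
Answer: -189595/4 ≈ -47399.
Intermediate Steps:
S(Y) = 25
F(q) = q/4
d(l) = 25/4 (d(l) = (1/4)*25 = 25/4)
d(609) - 1*47405 = 25/4 - 1*47405 = 25/4 - 47405 = -189595/4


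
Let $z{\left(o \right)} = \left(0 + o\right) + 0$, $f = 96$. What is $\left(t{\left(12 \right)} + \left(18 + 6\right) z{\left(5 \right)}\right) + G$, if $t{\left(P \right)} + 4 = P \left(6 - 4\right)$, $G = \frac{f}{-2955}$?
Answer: $\frac{137868}{985} \approx 139.97$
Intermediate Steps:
$z{\left(o \right)} = o$ ($z{\left(o \right)} = o + 0 = o$)
$G = - \frac{32}{985}$ ($G = \frac{96}{-2955} = 96 \left(- \frac{1}{2955}\right) = - \frac{32}{985} \approx -0.032487$)
$t{\left(P \right)} = -4 + 2 P$ ($t{\left(P \right)} = -4 + P \left(6 - 4\right) = -4 + P 2 = -4 + 2 P$)
$\left(t{\left(12 \right)} + \left(18 + 6\right) z{\left(5 \right)}\right) + G = \left(\left(-4 + 2 \cdot 12\right) + \left(18 + 6\right) 5\right) - \frac{32}{985} = \left(\left(-4 + 24\right) + 24 \cdot 5\right) - \frac{32}{985} = \left(20 + 120\right) - \frac{32}{985} = 140 - \frac{32}{985} = \frac{137868}{985}$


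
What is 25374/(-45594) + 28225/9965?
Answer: 34467958/15144807 ≈ 2.2759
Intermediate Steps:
25374/(-45594) + 28225/9965 = 25374*(-1/45594) + 28225*(1/9965) = -4229/7599 + 5645/1993 = 34467958/15144807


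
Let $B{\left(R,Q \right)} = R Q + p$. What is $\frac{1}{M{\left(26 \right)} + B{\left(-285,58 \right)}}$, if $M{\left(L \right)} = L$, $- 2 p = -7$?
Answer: $- \frac{2}{33001} \approx -6.0604 \cdot 10^{-5}$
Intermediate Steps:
$p = \frac{7}{2}$ ($p = \left(- \frac{1}{2}\right) \left(-7\right) = \frac{7}{2} \approx 3.5$)
$B{\left(R,Q \right)} = \frac{7}{2} + Q R$ ($B{\left(R,Q \right)} = R Q + \frac{7}{2} = Q R + \frac{7}{2} = \frac{7}{2} + Q R$)
$\frac{1}{M{\left(26 \right)} + B{\left(-285,58 \right)}} = \frac{1}{26 + \left(\frac{7}{2} + 58 \left(-285\right)\right)} = \frac{1}{26 + \left(\frac{7}{2} - 16530\right)} = \frac{1}{26 - \frac{33053}{2}} = \frac{1}{- \frac{33001}{2}} = - \frac{2}{33001}$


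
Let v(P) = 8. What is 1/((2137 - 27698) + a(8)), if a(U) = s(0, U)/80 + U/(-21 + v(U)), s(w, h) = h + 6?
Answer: -520/13291949 ≈ -3.9121e-5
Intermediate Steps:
s(w, h) = 6 + h
a(U) = 3/40 - 67*U/1040 (a(U) = (6 + U)/80 + U/(-21 + 8) = (6 + U)*(1/80) + U/(-13) = (3/40 + U/80) + U*(-1/13) = (3/40 + U/80) - U/13 = 3/40 - 67*U/1040)
1/((2137 - 27698) + a(8)) = 1/((2137 - 27698) + (3/40 - 67/1040*8)) = 1/(-25561 + (3/40 - 67/130)) = 1/(-25561 - 229/520) = 1/(-13291949/520) = -520/13291949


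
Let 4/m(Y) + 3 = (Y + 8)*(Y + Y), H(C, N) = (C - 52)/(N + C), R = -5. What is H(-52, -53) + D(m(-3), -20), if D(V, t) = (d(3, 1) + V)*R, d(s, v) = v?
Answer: -3931/1155 ≈ -3.4035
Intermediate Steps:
H(C, N) = (-52 + C)/(C + N)
m(Y) = 4/(-3 + 2*Y*(8 + Y)) (m(Y) = 4/(-3 + (Y + 8)*(Y + Y)) = 4/(-3 + (8 + Y)*(2*Y)) = 4/(-3 + 2*Y*(8 + Y)))
D(V, t) = -5 - 5*V (D(V, t) = (1 + V)*(-5) = -5 - 5*V)
H(-52, -53) + D(m(-3), -20) = (-52 - 52)/(-52 - 53) + (-5 - 20/(-3 + 2*(-3)² + 16*(-3))) = -104/(-105) + (-5 - 20/(-3 + 2*9 - 48)) = -1/105*(-104) + (-5 - 20/(-3 + 18 - 48)) = 104/105 + (-5 - 20/(-33)) = 104/105 + (-5 - 20*(-1)/33) = 104/105 + (-5 - 5*(-4/33)) = 104/105 + (-5 + 20/33) = 104/105 - 145/33 = -3931/1155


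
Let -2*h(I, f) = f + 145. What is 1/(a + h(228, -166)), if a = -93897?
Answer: -2/187773 ≈ -1.0651e-5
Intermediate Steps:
h(I, f) = -145/2 - f/2 (h(I, f) = -(f + 145)/2 = -(145 + f)/2 = -145/2 - f/2)
1/(a + h(228, -166)) = 1/(-93897 + (-145/2 - 1/2*(-166))) = 1/(-93897 + (-145/2 + 83)) = 1/(-93897 + 21/2) = 1/(-187773/2) = -2/187773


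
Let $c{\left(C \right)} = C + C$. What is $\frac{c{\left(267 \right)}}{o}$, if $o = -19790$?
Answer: $- \frac{267}{9895} \approx -0.026983$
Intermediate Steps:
$c{\left(C \right)} = 2 C$
$\frac{c{\left(267 \right)}}{o} = \frac{2 \cdot 267}{-19790} = 534 \left(- \frac{1}{19790}\right) = - \frac{267}{9895}$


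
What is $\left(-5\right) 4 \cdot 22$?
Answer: $-440$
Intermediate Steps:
$\left(-5\right) 4 \cdot 22 = \left(-20\right) 22 = -440$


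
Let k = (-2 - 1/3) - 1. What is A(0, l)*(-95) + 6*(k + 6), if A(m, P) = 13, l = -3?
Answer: -1219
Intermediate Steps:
k = -10/3 (k = (-2 - 1*⅓) - 1 = (-2 - ⅓) - 1 = -7/3 - 1 = -10/3 ≈ -3.3333)
A(0, l)*(-95) + 6*(k + 6) = 13*(-95) + 6*(-10/3 + 6) = -1235 + 6*(8/3) = -1235 + 16 = -1219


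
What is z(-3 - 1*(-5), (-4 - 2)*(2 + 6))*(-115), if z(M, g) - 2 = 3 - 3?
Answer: -230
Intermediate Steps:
z(M, g) = 2 (z(M, g) = 2 + (3 - 3) = 2 + 0 = 2)
z(-3 - 1*(-5), (-4 - 2)*(2 + 6))*(-115) = 2*(-115) = -230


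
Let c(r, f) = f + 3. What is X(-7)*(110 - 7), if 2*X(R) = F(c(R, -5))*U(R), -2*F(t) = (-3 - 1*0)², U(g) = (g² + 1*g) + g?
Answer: -32445/4 ≈ -8111.3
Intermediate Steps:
c(r, f) = 3 + f
U(g) = g² + 2*g (U(g) = (g² + g) + g = (g + g²) + g = g² + 2*g)
F(t) = -9/2 (F(t) = -(-3 - 1*0)²/2 = -(-3 + 0)²/2 = -½*(-3)² = -½*9 = -9/2)
X(R) = -9*R*(2 + R)/4 (X(R) = (-9*R*(2 + R)/2)/2 = -9*R*(2 + R)/4)
X(-7)*(110 - 7) = (-9/4*(-7)*(2 - 7))*(110 - 7) = -9/4*(-7)*(-5)*103 = -315/4*103 = -32445/4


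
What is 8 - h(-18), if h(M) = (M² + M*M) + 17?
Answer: -657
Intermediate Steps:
h(M) = 17 + 2*M² (h(M) = (M² + M²) + 17 = 2*M² + 17 = 17 + 2*M²)
8 - h(-18) = 8 - (17 + 2*(-18)²) = 8 - (17 + 2*324) = 8 - (17 + 648) = 8 - 1*665 = 8 - 665 = -657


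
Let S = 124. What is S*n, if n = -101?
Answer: -12524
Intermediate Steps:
S*n = 124*(-101) = -12524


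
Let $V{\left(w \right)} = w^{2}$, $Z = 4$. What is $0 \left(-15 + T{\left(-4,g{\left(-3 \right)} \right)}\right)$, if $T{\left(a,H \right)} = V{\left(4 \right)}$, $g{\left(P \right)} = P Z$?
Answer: $0$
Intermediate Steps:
$g{\left(P \right)} = 4 P$ ($g{\left(P \right)} = P 4 = 4 P$)
$T{\left(a,H \right)} = 16$ ($T{\left(a,H \right)} = 4^{2} = 16$)
$0 \left(-15 + T{\left(-4,g{\left(-3 \right)} \right)}\right) = 0 \left(-15 + 16\right) = 0 \cdot 1 = 0$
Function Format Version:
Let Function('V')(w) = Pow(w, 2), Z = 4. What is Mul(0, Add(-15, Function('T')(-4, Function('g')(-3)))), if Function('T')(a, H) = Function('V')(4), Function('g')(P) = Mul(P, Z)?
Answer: 0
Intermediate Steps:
Function('g')(P) = Mul(4, P) (Function('g')(P) = Mul(P, 4) = Mul(4, P))
Function('T')(a, H) = 16 (Function('T')(a, H) = Pow(4, 2) = 16)
Mul(0, Add(-15, Function('T')(-4, Function('g')(-3)))) = Mul(0, Add(-15, 16)) = Mul(0, 1) = 0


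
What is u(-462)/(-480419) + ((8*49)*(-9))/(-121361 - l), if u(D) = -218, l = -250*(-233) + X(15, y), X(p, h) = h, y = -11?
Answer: 216758879/10785406550 ≈ 0.020097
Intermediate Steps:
l = 58239 (l = -250*(-233) - 11 = 58250 - 11 = 58239)
u(-462)/(-480419) + ((8*49)*(-9))/(-121361 - l) = -218/(-480419) + ((8*49)*(-9))/(-121361 - 1*58239) = -218*(-1/480419) + (392*(-9))/(-121361 - 58239) = 218/480419 - 3528/(-179600) = 218/480419 - 3528*(-1/179600) = 218/480419 + 441/22450 = 216758879/10785406550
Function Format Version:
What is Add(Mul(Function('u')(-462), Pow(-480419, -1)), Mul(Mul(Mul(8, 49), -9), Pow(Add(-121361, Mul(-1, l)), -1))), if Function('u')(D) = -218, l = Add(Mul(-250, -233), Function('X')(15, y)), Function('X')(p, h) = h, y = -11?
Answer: Rational(216758879, 10785406550) ≈ 0.020097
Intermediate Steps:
l = 58239 (l = Add(Mul(-250, -233), -11) = Add(58250, -11) = 58239)
Add(Mul(Function('u')(-462), Pow(-480419, -1)), Mul(Mul(Mul(8, 49), -9), Pow(Add(-121361, Mul(-1, l)), -1))) = Add(Mul(-218, Pow(-480419, -1)), Mul(Mul(Mul(8, 49), -9), Pow(Add(-121361, Mul(-1, 58239)), -1))) = Add(Mul(-218, Rational(-1, 480419)), Mul(Mul(392, -9), Pow(Add(-121361, -58239), -1))) = Add(Rational(218, 480419), Mul(-3528, Pow(-179600, -1))) = Add(Rational(218, 480419), Mul(-3528, Rational(-1, 179600))) = Add(Rational(218, 480419), Rational(441, 22450)) = Rational(216758879, 10785406550)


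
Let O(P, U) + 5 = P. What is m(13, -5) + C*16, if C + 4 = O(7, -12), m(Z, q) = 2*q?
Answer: -42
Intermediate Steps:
O(P, U) = -5 + P
C = -2 (C = -4 + (-5 + 7) = -4 + 2 = -2)
m(13, -5) + C*16 = 2*(-5) - 2*16 = -10 - 32 = -42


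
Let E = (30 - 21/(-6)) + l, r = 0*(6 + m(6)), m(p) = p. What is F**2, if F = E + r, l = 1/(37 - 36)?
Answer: 4761/4 ≈ 1190.3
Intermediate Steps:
l = 1 (l = 1/1 = 1)
r = 0 (r = 0*(6 + 6) = 0*12 = 0)
E = 69/2 (E = (30 - 21/(-6)) + 1 = (30 - 21*(-1/6)) + 1 = (30 + 7/2) + 1 = 67/2 + 1 = 69/2 ≈ 34.500)
F = 69/2 (F = 69/2 + 0 = 69/2 ≈ 34.500)
F**2 = (69/2)**2 = 4761/4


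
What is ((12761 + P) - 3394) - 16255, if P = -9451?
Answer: -16339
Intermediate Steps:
((12761 + P) - 3394) - 16255 = ((12761 - 9451) - 3394) - 16255 = (3310 - 3394) - 16255 = -84 - 16255 = -16339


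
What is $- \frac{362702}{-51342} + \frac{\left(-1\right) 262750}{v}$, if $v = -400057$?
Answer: $\frac{79295792257}{10269863247} \approx 7.7212$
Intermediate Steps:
$- \frac{362702}{-51342} + \frac{\left(-1\right) 262750}{v} = - \frac{362702}{-51342} + \frac{\left(-1\right) 262750}{-400057} = \left(-362702\right) \left(- \frac{1}{51342}\right) - - \frac{262750}{400057} = \frac{181351}{25671} + \frac{262750}{400057} = \frac{79295792257}{10269863247}$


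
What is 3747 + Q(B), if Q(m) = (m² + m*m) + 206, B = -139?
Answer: 42595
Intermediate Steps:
Q(m) = 206 + 2*m² (Q(m) = (m² + m²) + 206 = 2*m² + 206 = 206 + 2*m²)
3747 + Q(B) = 3747 + (206 + 2*(-139)²) = 3747 + (206 + 2*19321) = 3747 + (206 + 38642) = 3747 + 38848 = 42595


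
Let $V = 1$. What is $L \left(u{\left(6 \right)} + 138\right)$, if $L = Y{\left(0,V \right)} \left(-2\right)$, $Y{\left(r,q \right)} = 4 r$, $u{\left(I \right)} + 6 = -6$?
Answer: $0$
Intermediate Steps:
$u{\left(I \right)} = -12$ ($u{\left(I \right)} = -6 - 6 = -12$)
$L = 0$ ($L = 4 \cdot 0 \left(-2\right) = 0 \left(-2\right) = 0$)
$L \left(u{\left(6 \right)} + 138\right) = 0 \left(-12 + 138\right) = 0 \cdot 126 = 0$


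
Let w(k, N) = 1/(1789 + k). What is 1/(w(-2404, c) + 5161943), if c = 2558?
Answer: 615/3174594944 ≈ 1.9373e-7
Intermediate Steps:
1/(w(-2404, c) + 5161943) = 1/(1/(1789 - 2404) + 5161943) = 1/(1/(-615) + 5161943) = 1/(-1/615 + 5161943) = 1/(3174594944/615) = 615/3174594944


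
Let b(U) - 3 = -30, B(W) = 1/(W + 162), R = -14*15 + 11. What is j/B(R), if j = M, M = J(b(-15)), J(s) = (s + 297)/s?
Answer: 370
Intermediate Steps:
R = -199 (R = -210 + 11 = -199)
B(W) = 1/(162 + W)
b(U) = -27 (b(U) = 3 - 30 = -27)
J(s) = (297 + s)/s
M = -10 (M = (297 - 27)/(-27) = -1/27*270 = -10)
j = -10
j/B(R) = -10/(1/(162 - 199)) = -10/(1/(-37)) = -10/(-1/37) = -10*(-37) = 370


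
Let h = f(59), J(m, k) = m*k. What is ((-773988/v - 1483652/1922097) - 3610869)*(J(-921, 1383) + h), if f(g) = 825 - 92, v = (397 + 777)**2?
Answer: 3044354424786156638681140/662295041193 ≈ 4.5967e+12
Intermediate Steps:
v = 1378276 (v = 1174**2 = 1378276)
f(g) = 733
J(m, k) = k*m
h = 733
((-773988/v - 1483652/1922097) - 3610869)*(J(-921, 1383) + h) = ((-773988/1378276 - 1483652/1922097) - 3610869)*(1383*(-921) + 733) = ((-773988*1/1378276 - 1483652*1/1922097) - 3610869)*(-1273743 + 733) = ((-193497/344569 - 1483652/1922097) - 3610869)*(-1273010) = (-883140489197/662295041193 - 3610869)*(-1273010) = -2391461516238015914/662295041193*(-1273010) = 3044354424786156638681140/662295041193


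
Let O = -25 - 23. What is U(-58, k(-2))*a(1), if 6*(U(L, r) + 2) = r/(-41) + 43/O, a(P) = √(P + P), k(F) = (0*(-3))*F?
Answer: -619*√2/288 ≈ -3.0396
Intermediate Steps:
O = -48
k(F) = 0 (k(F) = 0*F = 0)
a(P) = √2*√P (a(P) = √(2*P) = √2*√P)
U(L, r) = -619/288 - r/246 (U(L, r) = -2 + (r/(-41) + 43/(-48))/6 = -2 + (r*(-1/41) + 43*(-1/48))/6 = -2 + (-r/41 - 43/48)/6 = -2 + (-43/48 - r/41)/6 = -2 + (-43/288 - r/246) = -619/288 - r/246)
U(-58, k(-2))*a(1) = (-619/288 - 1/246*0)*(√2*√1) = (-619/288 + 0)*(√2*1) = -619*√2/288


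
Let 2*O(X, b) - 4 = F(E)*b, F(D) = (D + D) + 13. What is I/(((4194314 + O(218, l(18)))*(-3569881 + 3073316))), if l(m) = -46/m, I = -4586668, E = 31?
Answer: 1618824/735071624845 ≈ 2.2023e-6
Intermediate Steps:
F(D) = 13 + 2*D (F(D) = 2*D + 13 = 13 + 2*D)
O(X, b) = 2 + 75*b/2 (O(X, b) = 2 + ((13 + 2*31)*b)/2 = 2 + ((13 + 62)*b)/2 = 2 + (75*b)/2 = 2 + 75*b/2)
I/(((4194314 + O(218, l(18)))*(-3569881 + 3073316))) = -4586668*1/((-3569881 + 3073316)*(4194314 + (2 + 75*(-46/18)/2))) = -4586668*(-1/(496565*(4194314 + (2 + 75*(-46*1/18)/2)))) = -4586668*(-1/(496565*(4194314 + (2 + (75/2)*(-23/9))))) = -4586668*(-1/(496565*(4194314 + (2 - 575/6)))) = -4586668*(-1/(496565*(4194314 - 563/6))) = -4586668/((25165321/6)*(-496565)) = -4586668/(-12496217622365/6) = -4586668*(-6/12496217622365) = 1618824/735071624845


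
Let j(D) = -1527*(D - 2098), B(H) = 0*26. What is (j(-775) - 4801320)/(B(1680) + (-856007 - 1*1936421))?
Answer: 414249/2792428 ≈ 0.14835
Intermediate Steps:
B(H) = 0
j(D) = 3203646 - 1527*D (j(D) = -1527*(-2098 + D) = 3203646 - 1527*D)
(j(-775) - 4801320)/(B(1680) + (-856007 - 1*1936421)) = ((3203646 - 1527*(-775)) - 4801320)/(0 + (-856007 - 1*1936421)) = ((3203646 + 1183425) - 4801320)/(0 + (-856007 - 1936421)) = (4387071 - 4801320)/(0 - 2792428) = -414249/(-2792428) = -414249*(-1/2792428) = 414249/2792428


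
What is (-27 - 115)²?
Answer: 20164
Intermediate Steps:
(-27 - 115)² = (-142)² = 20164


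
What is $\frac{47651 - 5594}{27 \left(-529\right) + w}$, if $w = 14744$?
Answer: $\frac{42057}{461} \approx 91.23$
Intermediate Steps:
$\frac{47651 - 5594}{27 \left(-529\right) + w} = \frac{47651 - 5594}{27 \left(-529\right) + 14744} = \frac{42057}{-14283 + 14744} = \frac{42057}{461}$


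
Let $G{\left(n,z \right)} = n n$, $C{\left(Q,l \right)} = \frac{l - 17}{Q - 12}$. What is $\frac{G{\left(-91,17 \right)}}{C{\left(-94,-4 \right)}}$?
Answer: $\frac{125398}{3} \approx 41799.0$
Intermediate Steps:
$C{\left(Q,l \right)} = \frac{-17 + l}{-12 + Q}$
$G{\left(n,z \right)} = n^{2}$
$\frac{G{\left(-91,17 \right)}}{C{\left(-94,-4 \right)}} = \frac{\left(-91\right)^{2}}{\frac{1}{-12 - 94} \left(-17 - 4\right)} = \frac{8281}{\frac{1}{-106} \left(-21\right)} = \frac{8281}{\left(- \frac{1}{106}\right) \left(-21\right)} = \frac{8281}{\frac{21}{106}} = 8281 \cdot \frac{106}{21} = \frac{125398}{3}$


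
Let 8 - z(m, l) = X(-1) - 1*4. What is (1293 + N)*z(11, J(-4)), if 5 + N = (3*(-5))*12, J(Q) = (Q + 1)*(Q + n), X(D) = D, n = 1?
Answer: 14404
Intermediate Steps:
J(Q) = (1 + Q)² (J(Q) = (Q + 1)*(Q + 1) = (1 + Q)*(1 + Q) = (1 + Q)²)
z(m, l) = 13 (z(m, l) = 8 - (-1 - 1*4) = 8 - (-1 - 4) = 8 - 1*(-5) = 8 + 5 = 13)
N = -185 (N = -5 + (3*(-5))*12 = -5 - 15*12 = -5 - 180 = -185)
(1293 + N)*z(11, J(-4)) = (1293 - 185)*13 = 1108*13 = 14404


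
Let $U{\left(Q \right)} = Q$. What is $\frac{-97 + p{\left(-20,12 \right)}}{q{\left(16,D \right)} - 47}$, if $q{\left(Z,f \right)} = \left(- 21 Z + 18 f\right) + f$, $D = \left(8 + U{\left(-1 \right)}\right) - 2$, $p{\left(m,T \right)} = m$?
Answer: $\frac{13}{32} \approx 0.40625$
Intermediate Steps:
$D = 5$ ($D = \left(8 - 1\right) - 2 = 7 - 2 = 5$)
$q{\left(Z,f \right)} = - 21 Z + 19 f$
$\frac{-97 + p{\left(-20,12 \right)}}{q{\left(16,D \right)} - 47} = \frac{-97 - 20}{\left(\left(-21\right) 16 + 19 \cdot 5\right) - 47} = - \frac{117}{\left(-336 + 95\right) - 47} = - \frac{117}{-241 - 47} = - \frac{117}{-288} = \left(-117\right) \left(- \frac{1}{288}\right) = \frac{13}{32}$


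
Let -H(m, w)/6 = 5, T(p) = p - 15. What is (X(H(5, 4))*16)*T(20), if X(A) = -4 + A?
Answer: -2720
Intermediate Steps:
T(p) = -15 + p
H(m, w) = -30 (H(m, w) = -6*5 = -30)
(X(H(5, 4))*16)*T(20) = ((-4 - 30)*16)*(-15 + 20) = -34*16*5 = -544*5 = -2720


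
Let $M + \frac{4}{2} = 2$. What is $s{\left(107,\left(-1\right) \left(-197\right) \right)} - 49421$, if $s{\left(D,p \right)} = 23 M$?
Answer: $-49421$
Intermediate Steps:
$M = 0$ ($M = -2 + 2 = 0$)
$s{\left(D,p \right)} = 0$ ($s{\left(D,p \right)} = 23 \cdot 0 = 0$)
$s{\left(107,\left(-1\right) \left(-197\right) \right)} - 49421 = 0 - 49421 = -49421$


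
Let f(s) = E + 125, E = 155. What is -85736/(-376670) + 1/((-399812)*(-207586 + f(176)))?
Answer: 507578103741433/2229978589229160 ≈ 0.22762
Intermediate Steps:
f(s) = 280 (f(s) = 155 + 125 = 280)
-85736/(-376670) + 1/((-399812)*(-207586 + f(176))) = -85736/(-376670) + 1/((-399812)*(-207586 + 280)) = -85736*(-1/376670) - 1/399812/(-207306) = 6124/26905 - 1/399812*(-1/207306) = 6124/26905 + 1/82883426472 = 507578103741433/2229978589229160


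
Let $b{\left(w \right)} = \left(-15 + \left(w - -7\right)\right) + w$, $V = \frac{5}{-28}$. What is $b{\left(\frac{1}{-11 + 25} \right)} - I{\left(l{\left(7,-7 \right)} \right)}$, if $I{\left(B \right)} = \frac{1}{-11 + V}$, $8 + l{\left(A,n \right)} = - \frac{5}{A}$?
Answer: $- \frac{17019}{2191} \approx -7.7677$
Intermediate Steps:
$V = - \frac{5}{28}$ ($V = 5 \left(- \frac{1}{28}\right) = - \frac{5}{28} \approx -0.17857$)
$l{\left(A,n \right)} = -8 - \frac{5}{A}$
$I{\left(B \right)} = - \frac{28}{313}$ ($I{\left(B \right)} = \frac{1}{-11 - \frac{5}{28}} = \frac{1}{- \frac{313}{28}} = - \frac{28}{313}$)
$b{\left(w \right)} = -8 + 2 w$ ($b{\left(w \right)} = \left(-15 + \left(w + 7\right)\right) + w = \left(-15 + \left(7 + w\right)\right) + w = \left(-8 + w\right) + w = -8 + 2 w$)
$b{\left(\frac{1}{-11 + 25} \right)} - I{\left(l{\left(7,-7 \right)} \right)} = \left(-8 + \frac{2}{-11 + 25}\right) - - \frac{28}{313} = \left(-8 + \frac{2}{14}\right) + \frac{28}{313} = \left(-8 + 2 \cdot \frac{1}{14}\right) + \frac{28}{313} = \left(-8 + \frac{1}{7}\right) + \frac{28}{313} = - \frac{55}{7} + \frac{28}{313} = - \frac{17019}{2191}$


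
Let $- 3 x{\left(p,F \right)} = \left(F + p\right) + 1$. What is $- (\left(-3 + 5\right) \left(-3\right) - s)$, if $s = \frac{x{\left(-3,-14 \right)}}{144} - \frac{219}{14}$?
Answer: $- \frac{3631}{378} \approx -9.6058$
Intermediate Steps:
$x{\left(p,F \right)} = - \frac{1}{3} - \frac{F}{3} - \frac{p}{3}$ ($x{\left(p,F \right)} = - \frac{\left(F + p\right) + 1}{3} = - \frac{1 + F + p}{3} = - \frac{1}{3} - \frac{F}{3} - \frac{p}{3}$)
$s = - \frac{5899}{378}$ ($s = \frac{- \frac{1}{3} - - \frac{14}{3} - -1}{144} - \frac{219}{14} = \left(- \frac{1}{3} + \frac{14}{3} + 1\right) \frac{1}{144} - \frac{219}{14} = \frac{16}{3} \cdot \frac{1}{144} - \frac{219}{14} = \frac{1}{27} - \frac{219}{14} = - \frac{5899}{378} \approx -15.606$)
$- (\left(-3 + 5\right) \left(-3\right) - s) = - (\left(-3 + 5\right) \left(-3\right) - - \frac{5899}{378}) = - (2 \left(-3\right) + \frac{5899}{378}) = - (-6 + \frac{5899}{378}) = \left(-1\right) \frac{3631}{378} = - \frac{3631}{378}$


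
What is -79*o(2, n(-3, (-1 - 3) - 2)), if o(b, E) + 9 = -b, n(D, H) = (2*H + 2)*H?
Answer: 869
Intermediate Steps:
n(D, H) = H*(2 + 2*H) (n(D, H) = (2 + 2*H)*H = H*(2 + 2*H))
o(b, E) = -9 - b
-79*o(2, n(-3, (-1 - 3) - 2)) = -79*(-9 - 1*2) = -79*(-9 - 2) = -79*(-11) = 869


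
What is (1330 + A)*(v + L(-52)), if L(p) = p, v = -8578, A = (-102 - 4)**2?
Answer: -108444580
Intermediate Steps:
A = 11236 (A = (-106)**2 = 11236)
(1330 + A)*(v + L(-52)) = (1330 + 11236)*(-8578 - 52) = 12566*(-8630) = -108444580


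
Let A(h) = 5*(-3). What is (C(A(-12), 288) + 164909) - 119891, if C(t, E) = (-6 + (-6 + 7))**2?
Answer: 45043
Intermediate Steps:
A(h) = -15
C(t, E) = 25 (C(t, E) = (-6 + 1)**2 = (-5)**2 = 25)
(C(A(-12), 288) + 164909) - 119891 = (25 + 164909) - 119891 = 164934 - 119891 = 45043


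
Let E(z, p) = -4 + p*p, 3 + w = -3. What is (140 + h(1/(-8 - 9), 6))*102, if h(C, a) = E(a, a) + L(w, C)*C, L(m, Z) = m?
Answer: 17580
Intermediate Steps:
w = -6 (w = -3 - 3 = -6)
E(z, p) = -4 + p**2
h(C, a) = -4 + a**2 - 6*C (h(C, a) = (-4 + a**2) - 6*C = -4 + a**2 - 6*C)
(140 + h(1/(-8 - 9), 6))*102 = (140 + (-4 + 6**2 - 6/(-8 - 9)))*102 = (140 + (-4 + 36 - 6/(-17)))*102 = (140 + (-4 + 36 - 6*(-1/17)))*102 = (140 + (-4 + 36 + 6/17))*102 = (140 + 550/17)*102 = (2930/17)*102 = 17580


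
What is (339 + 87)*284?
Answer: 120984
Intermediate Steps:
(339 + 87)*284 = 426*284 = 120984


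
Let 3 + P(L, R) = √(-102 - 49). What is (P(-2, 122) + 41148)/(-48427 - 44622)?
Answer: -41145/93049 - I*√151/93049 ≈ -0.44219 - 0.00013206*I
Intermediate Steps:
P(L, R) = -3 + I*√151 (P(L, R) = -3 + √(-102 - 49) = -3 + √(-151) = -3 + I*√151)
(P(-2, 122) + 41148)/(-48427 - 44622) = ((-3 + I*√151) + 41148)/(-48427 - 44622) = (41145 + I*√151)/(-93049) = (41145 + I*√151)*(-1/93049) = -41145/93049 - I*√151/93049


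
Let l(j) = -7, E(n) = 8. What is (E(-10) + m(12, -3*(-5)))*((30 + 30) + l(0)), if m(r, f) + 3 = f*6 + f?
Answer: 5830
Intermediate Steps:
m(r, f) = -3 + 7*f (m(r, f) = -3 + (f*6 + f) = -3 + (6*f + f) = -3 + 7*f)
(E(-10) + m(12, -3*(-5)))*((30 + 30) + l(0)) = (8 + (-3 + 7*(-3*(-5))))*((30 + 30) - 7) = (8 + (-3 + 7*15))*(60 - 7) = (8 + (-3 + 105))*53 = (8 + 102)*53 = 110*53 = 5830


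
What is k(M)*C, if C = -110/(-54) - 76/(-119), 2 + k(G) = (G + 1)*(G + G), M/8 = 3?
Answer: 10299206/3213 ≈ 3205.5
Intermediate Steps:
M = 24 (M = 8*3 = 24)
k(G) = -2 + 2*G*(1 + G) (k(G) = -2 + (G + 1)*(G + G) = -2 + (1 + G)*(2*G) = -2 + 2*G*(1 + G))
C = 8597/3213 (C = -110*(-1/54) - 76*(-1/119) = 55/27 + 76/119 = 8597/3213 ≈ 2.6757)
k(M)*C = (-2 + 2*24 + 2*24**2)*(8597/3213) = (-2 + 48 + 2*576)*(8597/3213) = (-2 + 48 + 1152)*(8597/3213) = 1198*(8597/3213) = 10299206/3213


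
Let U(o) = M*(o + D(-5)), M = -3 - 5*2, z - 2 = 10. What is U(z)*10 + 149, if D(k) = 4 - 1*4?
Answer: -1411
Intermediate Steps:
D(k) = 0 (D(k) = 4 - 4 = 0)
z = 12 (z = 2 + 10 = 12)
M = -13 (M = -3 - 10 = -13)
U(o) = -13*o (U(o) = -13*(o + 0) = -13*o)
U(z)*10 + 149 = -13*12*10 + 149 = -156*10 + 149 = -1560 + 149 = -1411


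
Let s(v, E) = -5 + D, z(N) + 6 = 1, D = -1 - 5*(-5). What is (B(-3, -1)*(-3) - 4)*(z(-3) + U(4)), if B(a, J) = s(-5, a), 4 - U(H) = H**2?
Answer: 1037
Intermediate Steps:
D = 24 (D = -1 + 25 = 24)
z(N) = -5 (z(N) = -6 + 1 = -5)
U(H) = 4 - H**2
s(v, E) = 19 (s(v, E) = -5 + 24 = 19)
B(a, J) = 19
(B(-3, -1)*(-3) - 4)*(z(-3) + U(4)) = (19*(-3) - 4)*(-5 + (4 - 1*4**2)) = (-57 - 4)*(-5 + (4 - 1*16)) = -61*(-5 + (4 - 16)) = -61*(-5 - 12) = -61*(-17) = 1037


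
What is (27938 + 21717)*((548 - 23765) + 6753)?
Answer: -817519920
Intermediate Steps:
(27938 + 21717)*((548 - 23765) + 6753) = 49655*(-23217 + 6753) = 49655*(-16464) = -817519920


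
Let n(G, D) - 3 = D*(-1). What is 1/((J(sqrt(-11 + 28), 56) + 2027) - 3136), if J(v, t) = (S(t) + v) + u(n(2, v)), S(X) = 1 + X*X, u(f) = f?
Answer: 1/2031 ≈ 0.00049237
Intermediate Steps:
n(G, D) = 3 - D (n(G, D) = 3 + D*(-1) = 3 - D)
S(X) = 1 + X**2
J(v, t) = 4 + t**2 (J(v, t) = ((1 + t**2) + v) + (3 - v) = (1 + v + t**2) + (3 - v) = 4 + t**2)
1/((J(sqrt(-11 + 28), 56) + 2027) - 3136) = 1/(((4 + 56**2) + 2027) - 3136) = 1/(((4 + 3136) + 2027) - 3136) = 1/((3140 + 2027) - 3136) = 1/(5167 - 3136) = 1/2031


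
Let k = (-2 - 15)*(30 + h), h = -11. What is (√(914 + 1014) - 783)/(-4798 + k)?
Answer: 87/569 - 2*√482/5121 ≈ 0.14433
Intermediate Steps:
k = -323 (k = (-2 - 15)*(30 - 11) = -17*19 = -323)
(√(914 + 1014) - 783)/(-4798 + k) = (√(914 + 1014) - 783)/(-4798 - 323) = (√1928 - 783)/(-5121) = (2*√482 - 783)*(-1/5121) = (-783 + 2*√482)*(-1/5121) = 87/569 - 2*√482/5121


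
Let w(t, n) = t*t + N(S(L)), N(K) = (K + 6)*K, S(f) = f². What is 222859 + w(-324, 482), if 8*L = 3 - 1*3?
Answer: 327835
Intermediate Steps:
L = 0 (L = (3 - 1*3)/8 = (3 - 3)/8 = (⅛)*0 = 0)
N(K) = K*(6 + K) (N(K) = (6 + K)*K = K*(6 + K))
w(t, n) = t² (w(t, n) = t*t + 0²*(6 + 0²) = t² + 0*(6 + 0) = t² + 0*6 = t² + 0 = t²)
222859 + w(-324, 482) = 222859 + (-324)² = 222859 + 104976 = 327835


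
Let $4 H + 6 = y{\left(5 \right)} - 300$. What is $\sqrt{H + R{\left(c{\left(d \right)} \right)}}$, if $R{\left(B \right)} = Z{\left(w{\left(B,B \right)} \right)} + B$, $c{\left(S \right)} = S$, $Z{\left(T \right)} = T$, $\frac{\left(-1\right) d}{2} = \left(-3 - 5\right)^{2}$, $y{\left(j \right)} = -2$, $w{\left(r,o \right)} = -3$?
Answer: $4 i \sqrt{13} \approx 14.422 i$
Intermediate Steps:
$d = -128$ ($d = - 2 \left(-3 - 5\right)^{2} = - 2 \left(-8\right)^{2} = \left(-2\right) 64 = -128$)
$R{\left(B \right)} = -3 + B$
$H = -77$ ($H = - \frac{3}{2} + \frac{-2 - 300}{4} = - \frac{3}{2} + \frac{1}{4} \left(-302\right) = - \frac{3}{2} - \frac{151}{2} = -77$)
$\sqrt{H + R{\left(c{\left(d \right)} \right)}} = \sqrt{-77 - 131} = \sqrt{-208} = 4 i \sqrt{13}$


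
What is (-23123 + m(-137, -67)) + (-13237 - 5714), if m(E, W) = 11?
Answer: -42063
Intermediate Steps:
(-23123 + m(-137, -67)) + (-13237 - 5714) = (-23123 + 11) + (-13237 - 5714) = -23112 - 18951 = -42063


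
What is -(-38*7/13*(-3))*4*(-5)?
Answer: 15960/13 ≈ 1227.7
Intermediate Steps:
-(-38*7/13*(-3))*4*(-5) = -(-38*7*(1/13)*(-3))*(-20) = -(-266*(-3)/13)*(-20) = -(-38*(-21/13))*(-20) = -798*(-20)/13 = -1*(-15960/13) = 15960/13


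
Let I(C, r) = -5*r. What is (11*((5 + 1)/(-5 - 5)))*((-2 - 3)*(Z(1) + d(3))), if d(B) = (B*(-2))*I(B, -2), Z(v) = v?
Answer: -1947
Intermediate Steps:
d(B) = -20*B (d(B) = (B*(-2))*(-5*(-2)) = -2*B*10 = -20*B)
(11*((5 + 1)/(-5 - 5)))*((-2 - 3)*(Z(1) + d(3))) = (11*((5 + 1)/(-5 - 5)))*((-2 - 3)*(1 - 20*3)) = (11*(6/(-10)))*(-5*(1 - 60)) = (11*(6*(-⅒)))*(-5*(-59)) = (11*(-⅗))*295 = -33/5*295 = -1947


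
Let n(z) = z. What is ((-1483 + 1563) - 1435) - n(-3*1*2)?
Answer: -1349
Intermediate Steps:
((-1483 + 1563) - 1435) - n(-3*1*2) = ((-1483 + 1563) - 1435) - (-3*1)*2 = (80 - 1435) - (-3)*2 = -1355 - 1*(-6) = -1355 + 6 = -1349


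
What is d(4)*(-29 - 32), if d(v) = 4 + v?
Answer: -488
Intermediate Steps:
d(4)*(-29 - 32) = (4 + 4)*(-29 - 32) = 8*(-61) = -488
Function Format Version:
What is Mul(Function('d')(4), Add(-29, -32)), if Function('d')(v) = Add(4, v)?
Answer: -488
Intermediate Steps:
Mul(Function('d')(4), Add(-29, -32)) = Mul(Add(4, 4), Add(-29, -32)) = Mul(8, -61) = -488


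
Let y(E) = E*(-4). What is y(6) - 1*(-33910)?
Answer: 33886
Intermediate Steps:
y(E) = -4*E
y(6) - 1*(-33910) = -4*6 - 1*(-33910) = -24 + 33910 = 33886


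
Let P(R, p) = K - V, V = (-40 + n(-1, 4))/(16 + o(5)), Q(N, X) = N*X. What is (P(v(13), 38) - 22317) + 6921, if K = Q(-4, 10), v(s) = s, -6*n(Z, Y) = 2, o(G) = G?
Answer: -972347/63 ≈ -15434.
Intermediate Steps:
n(Z, Y) = -⅓ (n(Z, Y) = -⅙*2 = -⅓)
K = -40 (K = -4*10 = -40)
V = -121/63 (V = (-40 - ⅓)/(16 + 5) = -121/3/21 = -121/3*1/21 = -121/63 ≈ -1.9206)
P(R, p) = -2399/63 (P(R, p) = -40 - 1*(-121/63) = -40 + 121/63 = -2399/63)
(P(v(13), 38) - 22317) + 6921 = (-2399/63 - 22317) + 6921 = -1408370/63 + 6921 = -972347/63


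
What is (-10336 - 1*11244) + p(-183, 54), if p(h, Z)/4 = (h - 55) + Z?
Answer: -22316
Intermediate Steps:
p(h, Z) = -220 + 4*Z + 4*h (p(h, Z) = 4*((h - 55) + Z) = 4*((-55 + h) + Z) = 4*(-55 + Z + h) = -220 + 4*Z + 4*h)
(-10336 - 1*11244) + p(-183, 54) = (-10336 - 1*11244) + (-220 + 4*54 + 4*(-183)) = (-10336 - 11244) + (-220 + 216 - 732) = -21580 - 736 = -22316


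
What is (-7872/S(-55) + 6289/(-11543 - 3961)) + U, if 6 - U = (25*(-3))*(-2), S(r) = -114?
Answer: -1168273/15504 ≈ -75.353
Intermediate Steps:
U = -144 (U = 6 - 25*(-3)*(-2) = 6 - (-75)*(-2) = 6 - 1*150 = 6 - 150 = -144)
(-7872/S(-55) + 6289/(-11543 - 3961)) + U = (-7872/(-114) + 6289/(-11543 - 3961)) - 144 = (-7872*(-1/114) + 6289/(-15504)) - 144 = (1312/19 + 6289*(-1/15504)) - 144 = (1312/19 - 331/816) - 144 = 1064303/15504 - 144 = -1168273/15504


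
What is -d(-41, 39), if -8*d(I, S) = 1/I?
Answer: -1/328 ≈ -0.0030488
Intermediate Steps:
d(I, S) = -1/(8*I)
-d(-41, 39) = -(-1)/(8*(-41)) = -(-1)*(-1)/(8*41) = -1*1/328 = -1/328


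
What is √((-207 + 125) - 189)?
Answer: I*√271 ≈ 16.462*I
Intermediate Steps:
√((-207 + 125) - 189) = √(-82 - 189) = √(-271) = I*√271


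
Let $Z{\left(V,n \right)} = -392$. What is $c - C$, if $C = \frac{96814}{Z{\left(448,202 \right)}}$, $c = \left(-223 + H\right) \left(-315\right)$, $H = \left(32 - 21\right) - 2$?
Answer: $\frac{13260767}{196} \approx 67657.0$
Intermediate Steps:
$H = 9$ ($H = 11 - 2 = 9$)
$c = 67410$ ($c = \left(-223 + 9\right) \left(-315\right) = \left(-214\right) \left(-315\right) = 67410$)
$C = - \frac{48407}{196}$ ($C = \frac{96814}{-392} = 96814 \left(- \frac{1}{392}\right) = - \frac{48407}{196} \approx -246.97$)
$c - C = 67410 - - \frac{48407}{196} = 67410 + \frac{48407}{196} = \frac{13260767}{196}$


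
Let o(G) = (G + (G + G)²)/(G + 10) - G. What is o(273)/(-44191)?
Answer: -31590/1786579 ≈ -0.017682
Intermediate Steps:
o(G) = -G + (G + 4*G²)/(10 + G) (o(G) = (G + (2*G)²)/(10 + G) - G = (G + 4*G²)/(10 + G) - G = -G + (G + 4*G²)/(10 + G))
o(273)/(-44191) = (3*273*(-3 + 273)/(10 + 273))/(-44191) = (3*273*270/283)*(-1/44191) = (3*273*(1/283)*270)*(-1/44191) = (221130/283)*(-1/44191) = -31590/1786579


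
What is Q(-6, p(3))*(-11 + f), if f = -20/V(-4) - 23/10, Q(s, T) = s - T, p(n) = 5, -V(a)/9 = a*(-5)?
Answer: 13057/90 ≈ 145.08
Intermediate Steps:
V(a) = 45*a (V(a) = -9*a*(-5) = -(-45)*a = 45*a)
f = -197/90 (f = -20/(45*(-4)) - 23/10 = -20/(-180) - 23*1/10 = -20*(-1/180) - 23/10 = 1/9 - 23/10 = -197/90 ≈ -2.1889)
Q(-6, p(3))*(-11 + f) = (-6 - 1*5)*(-11 - 197/90) = (-6 - 5)*(-1187/90) = -11*(-1187/90) = 13057/90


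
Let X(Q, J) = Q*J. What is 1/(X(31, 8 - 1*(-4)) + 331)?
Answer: 1/703 ≈ 0.0014225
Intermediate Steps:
X(Q, J) = J*Q
1/(X(31, 8 - 1*(-4)) + 331) = 1/((8 - 1*(-4))*31 + 331) = 1/((8 + 4)*31 + 331) = 1/(12*31 + 331) = 1/(372 + 331) = 1/703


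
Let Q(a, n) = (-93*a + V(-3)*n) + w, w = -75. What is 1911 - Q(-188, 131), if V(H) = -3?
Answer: -15105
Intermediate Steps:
Q(a, n) = -75 - 93*a - 3*n (Q(a, n) = (-93*a - 3*n) - 75 = -75 - 93*a - 3*n)
1911 - Q(-188, 131) = 1911 - (-75 - 93*(-188) - 3*131) = 1911 - (-75 + 17484 - 393) = 1911 - 1*17016 = 1911 - 17016 = -15105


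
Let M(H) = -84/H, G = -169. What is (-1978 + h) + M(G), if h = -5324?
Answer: -1233954/169 ≈ -7301.5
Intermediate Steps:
(-1978 + h) + M(G) = (-1978 - 5324) - 84/(-169) = -7302 - 84*(-1/169) = -7302 + 84/169 = -1233954/169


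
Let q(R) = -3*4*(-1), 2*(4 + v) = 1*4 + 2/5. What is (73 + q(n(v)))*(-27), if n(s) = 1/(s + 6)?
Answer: -2295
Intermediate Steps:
v = -9/5 (v = -4 + (1*4 + 2/5)/2 = -4 + (4 + 2*(⅕))/2 = -4 + (4 + ⅖)/2 = -4 + (½)*(22/5) = -4 + 11/5 = -9/5 ≈ -1.8000)
n(s) = 1/(6 + s)
q(R) = 12 (q(R) = -12*(-1) = 12)
(73 + q(n(v)))*(-27) = (73 + 12)*(-27) = 85*(-27) = -2295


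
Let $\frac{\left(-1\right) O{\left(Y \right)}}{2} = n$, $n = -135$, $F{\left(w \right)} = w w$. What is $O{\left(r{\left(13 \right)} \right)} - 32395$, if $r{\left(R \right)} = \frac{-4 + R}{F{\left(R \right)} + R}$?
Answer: $-32125$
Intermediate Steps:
$F{\left(w \right)} = w^{2}$
$r{\left(R \right)} = \frac{-4 + R}{R + R^{2}}$ ($r{\left(R \right)} = \frac{-4 + R}{R^{2} + R} = \frac{-4 + R}{R + R^{2}}$)
$O{\left(Y \right)} = 270$ ($O{\left(Y \right)} = \left(-2\right) \left(-135\right) = 270$)
$O{\left(r{\left(13 \right)} \right)} - 32395 = 270 - 32395 = -32125$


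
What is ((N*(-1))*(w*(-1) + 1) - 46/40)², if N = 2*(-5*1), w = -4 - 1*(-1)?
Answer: 603729/400 ≈ 1509.3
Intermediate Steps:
w = -3 (w = -4 + 1 = -3)
N = -10 (N = 2*(-5) = -10)
((N*(-1))*(w*(-1) + 1) - 46/40)² = ((-10*(-1))*(-3*(-1) + 1) - 46/40)² = (10*(3 + 1) - 46*1/40)² = (10*4 - 23/20)² = (40 - 23/20)² = (777/20)² = 603729/400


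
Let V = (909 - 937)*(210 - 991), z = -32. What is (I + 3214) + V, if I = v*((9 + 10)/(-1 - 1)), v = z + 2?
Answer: 25367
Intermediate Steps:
v = -30 (v = -32 + 2 = -30)
I = 285 (I = -30*(9 + 10)/(-1 - 1) = -570/(-2) = -570*(-1)/2 = -30*(-19/2) = 285)
V = 21868 (V = -28*(-781) = 21868)
(I + 3214) + V = (285 + 3214) + 21868 = 3499 + 21868 = 25367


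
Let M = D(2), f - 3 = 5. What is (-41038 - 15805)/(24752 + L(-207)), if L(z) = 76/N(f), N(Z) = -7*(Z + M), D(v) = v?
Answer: -1989505/866282 ≈ -2.2966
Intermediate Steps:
f = 8 (f = 3 + 5 = 8)
M = 2
N(Z) = -14 - 7*Z (N(Z) = -7*(Z + 2) = -7*(2 + Z) = -14 - 7*Z)
L(z) = -38/35 (L(z) = 76/(-14 - 7*8) = 76/(-14 - 56) = 76/(-70) = 76*(-1/70) = -38/35)
(-41038 - 15805)/(24752 + L(-207)) = (-41038 - 15805)/(24752 - 38/35) = -56843/866282/35 = -56843*35/866282 = -1989505/866282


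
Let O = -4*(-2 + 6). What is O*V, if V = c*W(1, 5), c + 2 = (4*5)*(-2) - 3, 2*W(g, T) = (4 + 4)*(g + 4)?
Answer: 14400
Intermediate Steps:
W(g, T) = 16 + 4*g (W(g, T) = ((4 + 4)*(g + 4))/2 = (8*(4 + g))/2 = (32 + 8*g)/2 = 16 + 4*g)
c = -45 (c = -2 + ((4*5)*(-2) - 3) = -2 + (20*(-2) - 3) = -2 + (-40 - 3) = -2 - 43 = -45)
O = -16 (O = -4*4 = -16)
V = -900 (V = -45*(16 + 4*1) = -45*(16 + 4) = -45*20 = -900)
O*V = -16*(-900) = 14400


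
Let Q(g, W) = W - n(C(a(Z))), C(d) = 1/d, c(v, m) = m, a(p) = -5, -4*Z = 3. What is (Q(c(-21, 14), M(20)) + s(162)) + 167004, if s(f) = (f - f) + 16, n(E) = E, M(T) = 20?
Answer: 835201/5 ≈ 1.6704e+5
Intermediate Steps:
Z = -¾ (Z = -¼*3 = -¾ ≈ -0.75000)
s(f) = 16 (s(f) = 0 + 16 = 16)
Q(g, W) = ⅕ + W (Q(g, W) = W - 1/(-5) = W - 1*(-⅕) = W + ⅕ = ⅕ + W)
(Q(c(-21, 14), M(20)) + s(162)) + 167004 = ((⅕ + 20) + 16) + 167004 = (101/5 + 16) + 167004 = 181/5 + 167004 = 835201/5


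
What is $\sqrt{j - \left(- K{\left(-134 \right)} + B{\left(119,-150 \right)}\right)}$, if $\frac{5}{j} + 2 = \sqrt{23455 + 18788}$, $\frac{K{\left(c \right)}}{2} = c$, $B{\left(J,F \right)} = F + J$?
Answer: $\frac{\sqrt{-422839127287 + 211195 \sqrt{42243}}}{42239} \approx 15.394 i$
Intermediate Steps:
$K{\left(c \right)} = 2 c$
$j = \frac{5}{-2 + \sqrt{42243}}$ ($j = \frac{5}{-2 + \sqrt{23455 + 18788}} = \frac{5}{-2 + \sqrt{42243}} \approx 0.024566$)
$\sqrt{j - \left(- K{\left(-134 \right)} + B{\left(119,-150 \right)}\right)} = \sqrt{\left(\frac{10}{42239} + \frac{5 \sqrt{42243}}{42239}\right) + \left(2 \left(-134\right) - \left(-150 + 119\right)\right)} = \sqrt{\left(\frac{10}{42239} + \frac{5 \sqrt{42243}}{42239}\right) - 237} = \sqrt{- \frac{10010633}{42239} + \frac{5 \sqrt{42243}}{42239}}$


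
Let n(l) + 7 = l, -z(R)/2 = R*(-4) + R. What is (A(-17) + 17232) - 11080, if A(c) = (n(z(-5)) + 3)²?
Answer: 7308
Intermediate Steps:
z(R) = 6*R (z(R) = -2*(R*(-4) + R) = -2*(-4*R + R) = -(-6)*R = 6*R)
n(l) = -7 + l
A(c) = 1156 (A(c) = ((-7 + 6*(-5)) + 3)² = ((-7 - 30) + 3)² = (-37 + 3)² = (-34)² = 1156)
(A(-17) + 17232) - 11080 = (1156 + 17232) - 11080 = 18388 - 11080 = 7308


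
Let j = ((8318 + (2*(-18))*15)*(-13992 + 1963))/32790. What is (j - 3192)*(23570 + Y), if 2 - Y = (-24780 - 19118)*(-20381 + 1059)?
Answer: 28021851715595888/5465 ≈ 5.1275e+12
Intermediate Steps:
Y = -848197154 (Y = 2 - (-24780 - 19118)*(-20381 + 1059) = 2 - (-43898)*(-19322) = 2 - 1*848197156 = 2 - 848197156 = -848197154)
j = -46780781/16395 (j = ((8318 - 36*15)*(-12029))*(1/32790) = ((8318 - 540)*(-12029))*(1/32790) = (7778*(-12029))*(1/32790) = -93561562*1/32790 = -46780781/16395 ≈ -2853.4)
(j - 3192)*(23570 + Y) = (-46780781/16395 - 3192)*(23570 - 848197154) = -99113621/16395*(-848173584) = 28021851715595888/5465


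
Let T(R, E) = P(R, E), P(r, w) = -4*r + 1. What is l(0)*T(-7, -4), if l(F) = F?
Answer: 0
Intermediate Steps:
P(r, w) = 1 - 4*r
T(R, E) = 1 - 4*R
l(0)*T(-7, -4) = 0*(1 - 4*(-7)) = 0*(1 + 28) = 0*29 = 0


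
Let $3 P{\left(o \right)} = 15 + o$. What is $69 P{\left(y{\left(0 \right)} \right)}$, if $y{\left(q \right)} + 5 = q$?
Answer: $230$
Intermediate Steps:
$y{\left(q \right)} = -5 + q$
$P{\left(o \right)} = 5 + \frac{o}{3}$ ($P{\left(o \right)} = \frac{15 + o}{3} = 5 + \frac{o}{3}$)
$69 P{\left(y{\left(0 \right)} \right)} = 69 \left(5 + \frac{-5 + 0}{3}\right) = 69 \left(5 + \frac{1}{3} \left(-5\right)\right) = 69 \left(5 - \frac{5}{3}\right) = 69 \cdot \frac{10}{3} = 230$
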